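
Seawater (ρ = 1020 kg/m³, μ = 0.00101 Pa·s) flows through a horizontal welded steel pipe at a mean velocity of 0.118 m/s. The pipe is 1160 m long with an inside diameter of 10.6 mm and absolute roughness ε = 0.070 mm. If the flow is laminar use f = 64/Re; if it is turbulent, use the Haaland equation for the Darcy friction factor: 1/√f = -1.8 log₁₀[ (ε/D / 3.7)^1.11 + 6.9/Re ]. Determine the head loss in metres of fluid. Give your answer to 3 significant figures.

Reynolds number Re = ρVD/μ = 1020 · 0.118 · 0.0106 / 0.00101 = 1263.
Re < 2300 → laminar flow, so f = 64/Re = 64/1263 = 0.05067 (the turbulent correlation is not needed).
Darcy-Weisbach: ΔP = f(L/D)(ρV²/2) = 0.05067·(1160/0.0106)·(1020·0.118²/2) = 0.05067·1.094e+05·7.101 = 3.937e+04 Pa.
Head loss h_f = ΔP/(ρg) = 3.937e+04/(1020·9.81) = 3.93 m.

h_f ≈ 3.93 m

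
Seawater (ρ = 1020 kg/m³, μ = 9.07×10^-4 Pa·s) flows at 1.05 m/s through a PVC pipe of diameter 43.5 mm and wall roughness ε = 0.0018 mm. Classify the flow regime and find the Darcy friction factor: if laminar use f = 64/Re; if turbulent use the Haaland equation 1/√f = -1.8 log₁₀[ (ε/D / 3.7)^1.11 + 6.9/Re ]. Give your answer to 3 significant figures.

f ≈ 0.0207

Re = ρVD/μ = 1020·1.05·0.0435/0.000907 = 5.137e+04.
Re > 4000 → turbulent. ε/D = 1.8e-06/0.0435 = 4.14e-05; Haaland: 1/√f = -1.8 log₁₀[3.19e-06 + 0.000134] = 6.951, so f = 0.0207.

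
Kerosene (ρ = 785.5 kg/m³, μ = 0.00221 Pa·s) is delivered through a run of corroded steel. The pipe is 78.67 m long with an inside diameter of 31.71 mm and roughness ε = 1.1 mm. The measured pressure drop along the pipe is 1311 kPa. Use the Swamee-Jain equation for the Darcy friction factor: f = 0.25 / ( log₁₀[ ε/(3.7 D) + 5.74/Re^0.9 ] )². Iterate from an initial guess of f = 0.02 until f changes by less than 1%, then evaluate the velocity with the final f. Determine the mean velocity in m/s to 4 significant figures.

V ≈ 4.671 m/s

Rearranging Darcy-Weisbach: V = √(2·ΔP·D/(f·L·ρ)). With ε/D = 0.0011/0.03171 = 0.0347, iterate starting from f = 0.02:
  f = 0.02 → V = √(2·1.311e+06·0.03171/(0.02·78.67·785.5)) = 8.202 m/s; Re = ρVD/μ = 9.244e+04; f → 0.06132
  f = 0.06132 → V = 4.684 m/s; Re = 5.279e+04; f → 0.06168
Converged (Δf/f < 1%). With the final f = 0.06168: V = √(2·1.311e+06·0.03171/(0.06168·78.67·785.5)) = 4.671 m/s.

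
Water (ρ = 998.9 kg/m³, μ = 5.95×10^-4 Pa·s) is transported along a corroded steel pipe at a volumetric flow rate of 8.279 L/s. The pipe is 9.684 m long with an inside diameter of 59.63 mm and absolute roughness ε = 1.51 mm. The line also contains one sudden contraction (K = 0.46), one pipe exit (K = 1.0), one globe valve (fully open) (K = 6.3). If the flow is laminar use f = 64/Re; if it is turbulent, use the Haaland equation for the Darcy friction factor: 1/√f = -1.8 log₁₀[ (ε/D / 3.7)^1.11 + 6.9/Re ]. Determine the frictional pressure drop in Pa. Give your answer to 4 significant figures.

ΔP ≈ 72250 Pa

Q = 8.279 L/s = 8.279/1000 = 0.008279 m³/s.
Cross-sectional area A = πD²/4 = π(0.05963)²/4 = 0.002793 m²; mean velocity V = Q/A = 0.008279/0.002793 = 2.965 m/s.
Reynolds number Re = ρVD/μ = 998.9 · 2.965 · 0.05963 / 0.000595 = 2.968e+05.
Re > 4000 → turbulent. Relative roughness ε/D = 0.00151/0.05963 = 0.0253. Haaland: 1/√f = -1.8 log₁₀[(0.0253/3.7)^1.11 + 6.9/2.968e+05] = -1.8 log₁₀[0.00396 + 2.32e-05] = 4.32, so f = 0.05357.
Total minor-loss coefficient ΣK = 1·0.46 + 1·1 + 1·6.3 = 7.76.
ΔP = [f·L/D + ΣK]·(ρV²/2) = [0.05357·9.684/0.05963 + 7.76]·(998.9·2.965²/2) = [8.7 + 7.76]·4389 = 7.225e+04 Pa.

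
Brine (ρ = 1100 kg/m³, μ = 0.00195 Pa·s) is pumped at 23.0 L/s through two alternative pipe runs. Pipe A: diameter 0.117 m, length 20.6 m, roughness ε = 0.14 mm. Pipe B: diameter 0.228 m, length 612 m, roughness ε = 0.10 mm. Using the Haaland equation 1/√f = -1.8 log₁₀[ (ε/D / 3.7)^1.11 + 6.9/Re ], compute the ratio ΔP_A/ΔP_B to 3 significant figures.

Pipe A: V = Q/A = 0.023/0.01075 = 2.139 m/s; Re = 1.412e+05; ε/D = 0.0012; Haaland → f = 0.02208; ΔP_A = f(L/D)(ρV²/2) = 9785 Pa.
Pipe B: V = Q/A = 0.023/0.04083 = 0.5633 m/s; Re = 7.245e+04; ε/D = 0.000439; Haaland → f = 0.02075; ΔP_B = f(L/D)(ρV²/2) = 9722 Pa.
ΔP_A/ΔP_B = 9785/9722 = 1.01.

ΔP_A/ΔP_B ≈ 1.01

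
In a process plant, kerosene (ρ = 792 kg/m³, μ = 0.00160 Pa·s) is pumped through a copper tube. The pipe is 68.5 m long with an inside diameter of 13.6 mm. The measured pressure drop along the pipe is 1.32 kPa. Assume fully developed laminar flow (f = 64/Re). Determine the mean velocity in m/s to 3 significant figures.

V ≈ 0.0696 m/s

For laminar flow, f = 64/Re with Re = ρVD/μ, so Darcy-Weisbach reduces to ΔP = 32μLV/D². Solving for V: V = ΔP·D²/(32μL) = 1320·(0.0136)²/(32·0.0016·68.5) = 0.06961 m/s.
Check: Re = ρVD/μ = 792·0.06961·0.0136/0.0016 = 468.6 < 2300, so the laminar assumption holds.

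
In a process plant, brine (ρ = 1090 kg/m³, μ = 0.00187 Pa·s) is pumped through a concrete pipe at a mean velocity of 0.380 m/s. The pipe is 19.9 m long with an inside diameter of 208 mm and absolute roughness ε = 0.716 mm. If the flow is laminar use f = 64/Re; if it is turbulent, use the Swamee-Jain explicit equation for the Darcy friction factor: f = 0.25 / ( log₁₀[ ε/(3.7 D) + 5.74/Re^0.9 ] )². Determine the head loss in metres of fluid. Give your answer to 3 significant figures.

Reynolds number Re = ρVD/μ = 1090 · 0.38 · 0.208 / 0.00187 = 4.607e+04.
Re > 4000 → turbulent. Relative roughness ε/D = 0.000716/0.208 = 0.00344. Swamee-Jain: f = 0.25/(log₁₀[0.00344/3.7 + 5.74/4.607e+04^0.9])² = 0.25/(log₁₀[0.00093 + 0.000365])² = 0.25/(-2.888)² = 0.02998.
Darcy-Weisbach: ΔP = f(L/D)(ρV²/2) = 0.02998·(19.9/0.208)·(1090·0.38²/2) = 0.02998·95.67·78.7 = 225.7 Pa.
Head loss h_f = ΔP/(ρg) = 225.7/(1090·9.81) = 0.0211 m.

h_f ≈ 0.0211 m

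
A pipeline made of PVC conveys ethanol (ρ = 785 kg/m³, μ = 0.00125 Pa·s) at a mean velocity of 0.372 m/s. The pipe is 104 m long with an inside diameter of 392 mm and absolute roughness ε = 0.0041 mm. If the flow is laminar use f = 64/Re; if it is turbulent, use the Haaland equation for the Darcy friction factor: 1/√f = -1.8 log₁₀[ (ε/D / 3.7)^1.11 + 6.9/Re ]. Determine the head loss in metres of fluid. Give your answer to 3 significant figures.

h_f ≈ 0.0340 m

Reynolds number Re = ρVD/μ = 785 · 0.372 · 0.392 / 0.00125 = 9.158e+04.
Re > 4000 → turbulent. Relative roughness ε/D = 4.1e-06/0.392 = 1.05e-05. Haaland: 1/√f = -1.8 log₁₀[(1.05e-05/3.7)^1.11 + 6.9/9.158e+04] = -1.8 log₁₀[6.93e-07 + 7.53e-05] = 7.414, so f = 0.01819.
Darcy-Weisbach: ΔP = f(L/D)(ρV²/2) = 0.01819·(104/0.392)·(785·0.372²/2) = 0.01819·265.3·54.32 = 262.2 Pa.
Head loss h_f = ΔP/(ρg) = 262.2/(785·9.81) = 0.0340 m.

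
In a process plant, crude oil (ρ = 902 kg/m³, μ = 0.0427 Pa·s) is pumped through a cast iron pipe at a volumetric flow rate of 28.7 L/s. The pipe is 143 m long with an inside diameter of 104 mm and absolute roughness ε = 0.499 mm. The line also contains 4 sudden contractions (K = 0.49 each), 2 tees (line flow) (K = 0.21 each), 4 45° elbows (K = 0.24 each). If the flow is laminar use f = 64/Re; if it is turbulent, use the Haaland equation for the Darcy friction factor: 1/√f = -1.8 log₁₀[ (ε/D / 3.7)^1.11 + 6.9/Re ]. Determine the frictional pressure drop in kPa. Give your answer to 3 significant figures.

ΔP ≈ 294 kPa

Q = 28.7 L/s = 28.7/1000 = 0.0287 m³/s.
Cross-sectional area A = πD²/4 = π(0.104)²/4 = 0.008495 m²; mean velocity V = Q/A = 0.0287/0.008495 = 3.379 m/s.
Reynolds number Re = ρVD/μ = 902 · 3.379 · 0.104 / 0.0427 = 7422.
Re > 4000 → turbulent. Relative roughness ε/D = 0.000499/0.104 = 0.0048. Haaland: 1/√f = -1.8 log₁₀[(0.0048/3.7)^1.11 + 6.9/7422] = -1.8 log₁₀[0.000624 + 0.00093] = 5.056, so f = 0.03913.
Total minor-loss coefficient ΣK = 4·0.49 + 2·0.21 + 4·0.24 = 3.34.
ΔP = [f·L/D + ΣK]·(ρV²/2) = [0.03913·143/0.104 + 3.34]·(902·3.379²/2) = [53.8 + 3.34]·5148 = 2.941e+05 Pa.
ΔP = 2.941e+05 Pa = 294 kPa.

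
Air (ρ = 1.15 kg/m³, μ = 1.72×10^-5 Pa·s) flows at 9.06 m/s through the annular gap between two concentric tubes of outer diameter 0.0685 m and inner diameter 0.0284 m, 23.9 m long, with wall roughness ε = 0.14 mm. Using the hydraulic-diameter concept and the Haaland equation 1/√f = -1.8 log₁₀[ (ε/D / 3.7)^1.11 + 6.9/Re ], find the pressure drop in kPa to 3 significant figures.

ΔP ≈ 0.880 kPa

Hydraulic diameter D_h = 4A/P = D_o - D_i = 0.0685 - 0.0284 = 0.0401 m.
Re = ρVD_h/μ = 1.15·9.06·0.0401/1.72e-05 = 2.429e+04.
ε/D_h = 0.00014/0.0401 = 0.00349; Haaland gives 1/√f = -1.8 log₁₀[0.000439+0.000284] = 5.654, so f = 0.03128.
ΔP = f(L/D_h)(ρV²/2) = 0.03128·23.9/0.0401·47.2 = 880 Pa.
ΔP = 0.880 kPa.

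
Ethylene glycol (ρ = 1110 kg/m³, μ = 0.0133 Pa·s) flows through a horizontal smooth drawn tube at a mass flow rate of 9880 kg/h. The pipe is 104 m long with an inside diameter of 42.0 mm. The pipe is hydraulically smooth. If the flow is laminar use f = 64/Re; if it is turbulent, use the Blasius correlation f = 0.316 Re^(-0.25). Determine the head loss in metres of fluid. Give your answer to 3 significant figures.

ṁ = 9880 kg/h = 9880/3600 = 2.744 kg/s.
A = πD²/4 = π(0.042)²/4 = 0.001385 m²; mean velocity V = ṁ/(ρA) = 2.744/(1110 · 0.001385) = 1.785 m/s.
Reynolds number Re = ρVD/μ = 1110 · 1.785 · 0.042 / 0.0133 = 6256.
Re > 4000 → turbulent. Smooth-pipe (Blasius): f = 0.316 Re^(-0.25) = 0.316/(6256)^0.25 = 0.03553.
Darcy-Weisbach: ΔP = f(L/D)(ρV²/2) = 0.03553·(104/0.042)·(1110·1.785²/2) = 0.03553·2476·1768 = 1.555e+05 Pa.
Head loss h_f = ΔP/(ρg) = 1.555e+05/(1110·9.81) = 14.3 m.

h_f ≈ 14.3 m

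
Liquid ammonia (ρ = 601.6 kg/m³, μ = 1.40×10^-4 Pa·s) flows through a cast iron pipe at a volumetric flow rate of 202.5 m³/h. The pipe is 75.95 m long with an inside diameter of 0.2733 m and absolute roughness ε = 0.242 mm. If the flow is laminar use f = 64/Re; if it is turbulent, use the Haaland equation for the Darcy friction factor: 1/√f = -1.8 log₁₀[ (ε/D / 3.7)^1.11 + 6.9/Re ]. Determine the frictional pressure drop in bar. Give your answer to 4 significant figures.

Q = 202.5 m³/h = 202.5/3600 = 0.05625 m³/s.
Cross-sectional area A = πD²/4 = π(0.2733)²/4 = 0.05866 m²; mean velocity V = Q/A = 0.05625/0.05866 = 0.9589 m/s.
Reynolds number Re = ρVD/μ = 601.6 · 0.9589 · 0.2733 / 0.00014 = 1.126e+06.
Re > 4000 → turbulent. Relative roughness ε/D = 0.000242/0.2733 = 0.000885. Haaland: 1/√f = -1.8 log₁₀[(0.000885/3.7)^1.11 + 6.9/1.126e+06] = -1.8 log₁₀[9.56e-05 + 6.13e-06] = 7.186, so f = 0.01936.
Darcy-Weisbach: ΔP = f(L/D)(ρV²/2) = 0.01936·(75.95/0.2733)·(601.6·0.9589²/2) = 0.01936·277.9·276.6 = 1488 Pa.
ΔP = 1488 Pa = 0.01488 bar.

ΔP ≈ 0.01488 bar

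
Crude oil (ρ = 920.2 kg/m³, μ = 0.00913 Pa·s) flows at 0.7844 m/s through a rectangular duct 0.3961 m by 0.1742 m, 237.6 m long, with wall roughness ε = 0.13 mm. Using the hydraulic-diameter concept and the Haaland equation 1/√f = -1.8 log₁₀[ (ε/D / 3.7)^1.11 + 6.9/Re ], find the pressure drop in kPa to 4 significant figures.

ΔP ≈ 7.504 kPa

Hydraulic diameter D_h = 4A/P = 4·(0.3961·0.1742)/(2·(0.3961+0.1742)) = 0.276/1.141 = 0.242 m.
Re = ρVD_h/μ = 920.2·0.7844·0.242/0.00913 = 1.913e+04.
ε/D_h = 0.00013/0.242 = 0.000537; Haaland gives 1/√f = -1.8 log₁₀[5.49e-05+0.000361] = 6.086, so f = 0.02699.
ΔP = f(L/D_h)(ρV²/2) = 0.02699·237.6/0.242·283.1 = 7504 Pa.
ΔP = 7.504 kPa.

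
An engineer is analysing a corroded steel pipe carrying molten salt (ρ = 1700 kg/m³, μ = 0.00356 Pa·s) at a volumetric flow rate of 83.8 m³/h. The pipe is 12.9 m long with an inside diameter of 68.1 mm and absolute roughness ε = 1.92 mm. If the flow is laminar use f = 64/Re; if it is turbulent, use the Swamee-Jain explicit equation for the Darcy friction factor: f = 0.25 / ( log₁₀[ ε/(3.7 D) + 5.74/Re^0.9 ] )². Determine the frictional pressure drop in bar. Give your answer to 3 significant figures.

ΔP ≈ 3.68 bar

Q = 83.8 m³/h = 83.8/3600 = 0.02328 m³/s.
Cross-sectional area A = πD²/4 = π(0.0681)²/4 = 0.003642 m²; mean velocity V = Q/A = 0.02328/0.003642 = 6.391 m/s.
Reynolds number Re = ρVD/μ = 1700 · 6.391 · 0.0681 / 0.00356 = 2.078e+05.
Re > 4000 → turbulent. Relative roughness ε/D = 0.00192/0.0681 = 0.0282. Swamee-Jain: f = 0.25/(log₁₀[0.0282/3.7 + 5.74/2.078e+05^0.9])² = 0.25/(log₁₀[0.00762 + 9.4e-05])² = 0.25/(-2.113)² = 0.05601.
Darcy-Weisbach: ΔP = f(L/D)(ρV²/2) = 0.05601·(12.9/0.0681)·(1700·6.391²/2) = 0.05601·189.4·3.472e+04 = 3.683e+05 Pa.
ΔP = 3.683e+05 Pa = 3.68 bar.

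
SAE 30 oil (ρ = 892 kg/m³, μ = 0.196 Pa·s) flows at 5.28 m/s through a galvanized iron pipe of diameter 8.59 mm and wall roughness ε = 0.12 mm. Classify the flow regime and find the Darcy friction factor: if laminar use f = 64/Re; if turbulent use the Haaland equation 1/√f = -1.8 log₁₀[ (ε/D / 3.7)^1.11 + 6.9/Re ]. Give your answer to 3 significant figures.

Re = ρVD/μ = 892·5.28·0.00859/0.196 = 206.4.
Re < 2300 → laminar, so f = 64/Re = 0.3101 (roughness is irrelevant in laminar flow).

f ≈ 0.310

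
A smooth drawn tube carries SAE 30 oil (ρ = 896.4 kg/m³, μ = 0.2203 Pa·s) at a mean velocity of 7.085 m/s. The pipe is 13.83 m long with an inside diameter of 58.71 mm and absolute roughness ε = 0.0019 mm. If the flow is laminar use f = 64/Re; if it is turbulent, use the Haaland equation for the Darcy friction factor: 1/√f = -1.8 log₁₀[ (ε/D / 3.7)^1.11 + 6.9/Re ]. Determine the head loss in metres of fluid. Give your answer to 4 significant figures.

Reynolds number Re = ρVD/μ = 896.4 · 7.085 · 0.05871 / 0.22 = 1693.
Re < 2300 → laminar flow, so f = 64/Re = 64/1693 = 0.03781 (the turbulent correlation is not needed).
Darcy-Weisbach: ΔP = f(L/D)(ρV²/2) = 0.03781·(13.83/0.05871)·(896.4·7.085²/2) = 0.03781·235.6·2.25e+04 = 2.004e+05 Pa.
Head loss h_f = ΔP/(ρg) = 2.004e+05/(896.4·9.81) = 22.79 m.

h_f ≈ 22.79 m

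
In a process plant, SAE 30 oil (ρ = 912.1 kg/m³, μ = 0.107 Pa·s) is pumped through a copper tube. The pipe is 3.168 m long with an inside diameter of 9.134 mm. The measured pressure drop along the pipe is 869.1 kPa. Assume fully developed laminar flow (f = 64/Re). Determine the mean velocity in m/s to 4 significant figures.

For laminar flow, f = 64/Re with Re = ρVD/μ, so Darcy-Weisbach reduces to ΔP = 32μLV/D². Solving for V: V = ΔP·D²/(32μL) = 8.691e+05·(0.009134)²/(32·0.107·3.168) = 6.685 m/s.
Check: Re = ρVD/μ = 912.1·6.685·0.009134/0.107 = 520.5 < 2300, so the laminar assumption holds.

V ≈ 6.685 m/s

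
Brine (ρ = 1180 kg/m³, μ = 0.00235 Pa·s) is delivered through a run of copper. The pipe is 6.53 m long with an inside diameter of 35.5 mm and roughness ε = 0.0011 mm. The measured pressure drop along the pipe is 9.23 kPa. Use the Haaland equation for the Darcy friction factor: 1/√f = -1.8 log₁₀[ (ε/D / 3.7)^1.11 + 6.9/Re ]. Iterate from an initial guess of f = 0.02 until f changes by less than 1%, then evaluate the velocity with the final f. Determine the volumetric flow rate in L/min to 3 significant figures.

Rearranging Darcy-Weisbach: V = √(2·ΔP·D/(f·L·ρ)). With ε/D = 1.1e-06/0.0355 = 3.1e-05, iterate starting from f = 0.02:
  f = 0.02 → V = √(2·9230·0.0355/(0.02·6.53·1180)) = 2.062 m/s; Re = ρVD/μ = 3.676e+04; f → 0.02229
  f = 0.02229 → V = 1.953 m/s; Re = 3.482e+04; f → 0.02257
  f = 0.02257 → V = 1.941 m/s; Re = 3.46e+04; f → 0.0226
Converged (Δf/f < 1%). With the final f = 0.0226: V = √(2·9230·0.0355/(0.0226·6.53·1180)) = 1.94 m/s.
Q = V·A = 1.94·(π/4·0.0355²) = 0.00192 m³/s = 115 L/min.

Q ≈ 115 L/min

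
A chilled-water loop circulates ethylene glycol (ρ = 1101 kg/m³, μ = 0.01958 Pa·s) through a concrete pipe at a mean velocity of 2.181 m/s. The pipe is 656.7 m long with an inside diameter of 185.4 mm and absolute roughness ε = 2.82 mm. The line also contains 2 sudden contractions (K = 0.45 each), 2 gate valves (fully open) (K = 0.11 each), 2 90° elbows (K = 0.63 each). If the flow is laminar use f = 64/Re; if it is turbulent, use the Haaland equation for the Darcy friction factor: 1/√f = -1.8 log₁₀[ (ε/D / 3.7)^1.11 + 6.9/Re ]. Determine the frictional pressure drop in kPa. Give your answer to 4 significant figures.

ΔP ≈ 431.8 kPa

Reynolds number Re = ρVD/μ = 1101 · 2.181 · 0.1854 / 0.0196 = 2.274e+04.
Re > 4000 → turbulent. Relative roughness ε/D = 0.00282/0.1854 = 0.0152. Haaland: 1/√f = -1.8 log₁₀[(0.0152/3.7)^1.11 + 6.9/2.274e+04] = -1.8 log₁₀[0.00225 + 0.000303] = 4.668, so f = 0.04589.
Total minor-loss coefficient ΣK = 2·0.45 + 2·0.11 + 2·0.63 = 2.38.
ΔP = [f·L/D + ΣK]·(ρV²/2) = [0.04589·656.7/0.1854 + 2.38]·(1101·2.181²/2) = [162.5 + 2.38]·2619 = 4.318e+05 Pa.
ΔP = 4.318e+05 Pa = 431.8 kPa.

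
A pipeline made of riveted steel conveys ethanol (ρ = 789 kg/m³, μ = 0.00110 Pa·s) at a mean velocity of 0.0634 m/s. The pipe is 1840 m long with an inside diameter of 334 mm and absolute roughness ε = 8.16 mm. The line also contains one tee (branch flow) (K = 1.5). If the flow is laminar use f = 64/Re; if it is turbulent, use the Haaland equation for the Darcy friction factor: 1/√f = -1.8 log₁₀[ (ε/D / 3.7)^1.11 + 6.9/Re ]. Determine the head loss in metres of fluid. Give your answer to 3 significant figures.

Reynolds number Re = ρVD/μ = 789 · 0.0634 · 0.334 / 0.0011 = 1.519e+04.
Re > 4000 → turbulent. Relative roughness ε/D = 0.00816/0.334 = 0.0244. Haaland: 1/√f = -1.8 log₁₀[(0.0244/3.7)^1.11 + 6.9/1.519e+04] = -1.8 log₁₀[0.0038 + 0.000454] = 4.268, so f = 0.0549.
Total minor-loss coefficient ΣK = 1·1.5 = 1.5.
ΔP = [f·L/D + ΣK]·(ρV²/2) = [0.0549·1840/0.334 + 1.5]·(789·0.0634²/2) = [302.4 + 1.5]·1.586 = 482 Pa.
Head loss h_f = ΔP/(ρg) = 482/(789·9.81) = 0.0623 m.

h_f ≈ 0.0623 m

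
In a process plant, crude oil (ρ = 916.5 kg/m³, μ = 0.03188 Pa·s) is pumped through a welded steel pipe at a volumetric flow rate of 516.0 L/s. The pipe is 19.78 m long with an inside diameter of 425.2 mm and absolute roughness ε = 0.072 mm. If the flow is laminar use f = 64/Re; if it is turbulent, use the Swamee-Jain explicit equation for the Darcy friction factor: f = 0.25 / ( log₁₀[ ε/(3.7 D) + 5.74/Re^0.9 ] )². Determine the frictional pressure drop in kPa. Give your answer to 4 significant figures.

Q = 516.0 L/s = 516.0/1000 = 0.516 m³/s.
Cross-sectional area A = πD²/4 = π(0.4252)²/4 = 0.142 m²; mean velocity V = Q/A = 0.516/0.142 = 3.634 m/s.
Reynolds number Re = ρVD/μ = 916.5 · 3.634 · 0.4252 / 0.0319 = 4.442e+04.
Re > 4000 → turbulent. Relative roughness ε/D = 7.2e-05/0.4252 = 0.000169. Swamee-Jain: f = 0.25/(log₁₀[0.000169/3.7 + 5.74/4.442e+04^0.9])² = 0.25/(log₁₀[4.58e-05 + 0.000377])² = 0.25/(-3.374)² = 0.02196.
Darcy-Weisbach: ΔP = f(L/D)(ρV²/2) = 0.02196·(19.78/0.4252)·(916.5·3.634²/2) = 0.02196·46.52·6051 = 6182 Pa.
ΔP = 6182 Pa = 6.182 kPa.

ΔP ≈ 6.182 kPa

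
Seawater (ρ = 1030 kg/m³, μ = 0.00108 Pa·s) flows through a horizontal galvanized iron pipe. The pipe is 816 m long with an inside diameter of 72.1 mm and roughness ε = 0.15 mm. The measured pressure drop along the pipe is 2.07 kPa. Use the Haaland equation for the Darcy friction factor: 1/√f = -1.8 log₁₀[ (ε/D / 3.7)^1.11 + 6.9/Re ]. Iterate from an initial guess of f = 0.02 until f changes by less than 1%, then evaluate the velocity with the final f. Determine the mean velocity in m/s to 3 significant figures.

Rearranging Darcy-Weisbach: V = √(2·ΔP·D/(f·L·ρ)). With ε/D = 0.00015/0.0721 = 0.00208, iterate starting from f = 0.02:
  f = 0.02 → V = √(2·2070·0.0721/(0.02·816·1030)) = 0.1333 m/s; Re = ρVD/μ = 9163; f → 0.03429
  f = 0.03429 → V = 0.1018 m/s; Re = 6998; f → 0.03647
  f = 0.03647 → V = 0.09868 m/s; Re = 6785; f → 0.03674
Converged (Δf/f < 1%). With the final f = 0.03674: V = √(2·2070·0.0721/(0.03674·816·1030)) = 0.09832 m/s.

V ≈ 0.0983 m/s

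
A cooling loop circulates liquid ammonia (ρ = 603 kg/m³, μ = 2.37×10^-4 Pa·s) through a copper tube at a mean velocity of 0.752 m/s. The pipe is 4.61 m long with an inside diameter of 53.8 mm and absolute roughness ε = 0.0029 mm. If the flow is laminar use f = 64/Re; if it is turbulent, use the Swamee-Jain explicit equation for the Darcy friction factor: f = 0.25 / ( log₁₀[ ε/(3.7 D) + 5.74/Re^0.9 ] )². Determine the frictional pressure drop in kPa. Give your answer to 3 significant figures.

ΔP ≈ 0.264 kPa

Reynolds number Re = ρVD/μ = 603 · 0.752 · 0.0538 / 0.000237 = 1.029e+05.
Re > 4000 → turbulent. Relative roughness ε/D = 2.9e-06/0.0538 = 5.39e-05. Swamee-Jain: f = 0.25/(log₁₀[5.39e-05/3.7 + 5.74/1.029e+05^0.9])² = 0.25/(log₁₀[1.46e-05 + 0.000177])² = 0.25/(-3.718)² = 0.01808.
Darcy-Weisbach: ΔP = f(L/D)(ρV²/2) = 0.01808·(4.61/0.0538)·(603·0.752²/2) = 0.01808·85.69·170.5 = 264.2 Pa.
ΔP = 264.2 Pa = 0.264 kPa.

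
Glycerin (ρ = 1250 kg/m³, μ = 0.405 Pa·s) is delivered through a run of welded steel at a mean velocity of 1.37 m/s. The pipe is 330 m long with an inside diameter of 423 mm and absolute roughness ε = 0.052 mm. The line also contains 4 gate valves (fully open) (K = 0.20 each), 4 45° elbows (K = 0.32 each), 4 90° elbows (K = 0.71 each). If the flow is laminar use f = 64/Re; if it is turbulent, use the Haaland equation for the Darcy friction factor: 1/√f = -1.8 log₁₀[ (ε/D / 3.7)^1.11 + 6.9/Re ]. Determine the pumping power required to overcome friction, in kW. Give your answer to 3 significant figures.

Reynolds number Re = ρVD/μ = 1250 · 1.37 · 0.423 / 0.405 = 1789.
Re < 2300 → laminar flow, so f = 64/Re = 64/1789 = 0.03578 (the turbulent correlation is not needed).
Total minor-loss coefficient ΣK = 4·0.2 + 4·0.32 + 4·0.71 = 4.92.
ΔP = [f·L/D + ΣK]·(ρV²/2) = [0.03578·330/0.423 + 4.92]·(1250·1.37²/2) = [27.91 + 4.92]·1173 = 3.852e+04 Pa.
Q = V·A = 1.37·0.1405 = 0.1925 m³/s.
Pumping power P = QΔP = 0.1925·3.852e+04 = 7416 W = 7.42 kW.

P ≈ 7.42 kW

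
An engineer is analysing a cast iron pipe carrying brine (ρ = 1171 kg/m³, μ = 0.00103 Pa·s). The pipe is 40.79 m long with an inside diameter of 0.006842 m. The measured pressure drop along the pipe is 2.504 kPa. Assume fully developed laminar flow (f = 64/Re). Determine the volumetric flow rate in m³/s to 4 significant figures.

For laminar flow, f = 64/Re with Re = ρVD/μ, so Darcy-Weisbach reduces to ΔP = 32μLV/D². Solving for V: V = ΔP·D²/(32μL) = 2504·(0.006842)²/(32·0.00103·40.79) = 0.08719 m/s.
Check: Re = ρVD/μ = 1171·0.08719·0.006842/0.00103 = 678.2 < 2300, so the laminar assumption holds.
Q = V·A = 0.08719·(π/4·0.006842²) = 3.206e-06 m³/s = 3.206×10^-6 m³/s.

Q ≈ 3.206×10^-6 m³/s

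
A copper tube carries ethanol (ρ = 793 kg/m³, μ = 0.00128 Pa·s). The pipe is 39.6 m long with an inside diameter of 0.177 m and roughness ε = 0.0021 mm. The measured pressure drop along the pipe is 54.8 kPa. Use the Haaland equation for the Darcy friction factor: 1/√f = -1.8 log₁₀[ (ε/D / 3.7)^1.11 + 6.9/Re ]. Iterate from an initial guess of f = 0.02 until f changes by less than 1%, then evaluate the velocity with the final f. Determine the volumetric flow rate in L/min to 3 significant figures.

Rearranging Darcy-Weisbach: V = √(2·ΔP·D/(f·L·ρ)). With ε/D = 2.1e-06/0.177 = 1.19e-05, iterate starting from f = 0.02:
  f = 0.02 → V = √(2·5.48e+04·0.177/(0.02·39.6·793)) = 5.558 m/s; Re = ρVD/μ = 6.094e+05; f → 0.01277
  f = 0.01277 → V = 6.956 m/s; Re = 7.627e+05; f → 0.01231
  f = 0.01231 → V = 7.083 m/s; Re = 7.767e+05; f → 0.01228
Converged (Δf/f < 1%). With the final f = 0.01228: V = √(2·5.48e+04·0.177/(0.01228·39.6·793)) = 7.094 m/s.
Q = V·A = 7.094·(π/4·0.177²) = 0.1745 m³/s = 10500 L/min.

Q ≈ 10500 L/min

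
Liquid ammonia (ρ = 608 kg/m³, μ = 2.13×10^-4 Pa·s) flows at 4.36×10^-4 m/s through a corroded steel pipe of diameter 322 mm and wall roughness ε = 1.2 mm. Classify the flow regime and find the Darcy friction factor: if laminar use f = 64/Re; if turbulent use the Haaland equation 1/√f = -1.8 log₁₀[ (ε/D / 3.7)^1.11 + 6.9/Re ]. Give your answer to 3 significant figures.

f ≈ 0.160

Re = ρVD/μ = 608·0.000436·0.322/0.000213 = 400.7.
Re < 2300 → laminar, so f = 64/Re = 0.1597 (roughness is irrelevant in laminar flow).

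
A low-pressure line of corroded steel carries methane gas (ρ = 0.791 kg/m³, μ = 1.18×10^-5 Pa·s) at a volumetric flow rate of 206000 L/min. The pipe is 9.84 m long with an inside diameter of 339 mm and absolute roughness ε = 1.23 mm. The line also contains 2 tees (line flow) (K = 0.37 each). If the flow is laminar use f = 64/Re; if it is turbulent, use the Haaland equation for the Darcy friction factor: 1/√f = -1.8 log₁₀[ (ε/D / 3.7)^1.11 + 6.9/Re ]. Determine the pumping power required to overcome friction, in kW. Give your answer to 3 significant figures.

Q = 206000 L/min = 206000/60000 = 3.433 m³/s.
Cross-sectional area A = πD²/4 = π(0.339)²/4 = 0.09026 m²; mean velocity V = Q/A = 3.433/0.09026 = 38.04 m/s.
Reynolds number Re = ρVD/μ = 0.791 · 38.04 · 0.339 / 1.18e-05 = 8.644e+05.
Re > 4000 → turbulent. Relative roughness ε/D = 0.00123/0.339 = 0.00363. Haaland: 1/√f = -1.8 log₁₀[(0.00363/3.7)^1.11 + 6.9/8.644e+05] = -1.8 log₁₀[0.000458 + 7.98e-06] = 5.997, so f = 0.0278.
Total minor-loss coefficient ΣK = 2·0.37 = 0.74.
ΔP = [f·L/D + ΣK]·(ρV²/2) = [0.0278·9.84/0.339 + 0.74]·(0.791·38.04²/2) = [0.807 + 0.74]·572.3 = 885.3 Pa.
Pumping power P = QΔP = 3.433·885.3 = 3039 W = 3.04 kW.

P ≈ 3.04 kW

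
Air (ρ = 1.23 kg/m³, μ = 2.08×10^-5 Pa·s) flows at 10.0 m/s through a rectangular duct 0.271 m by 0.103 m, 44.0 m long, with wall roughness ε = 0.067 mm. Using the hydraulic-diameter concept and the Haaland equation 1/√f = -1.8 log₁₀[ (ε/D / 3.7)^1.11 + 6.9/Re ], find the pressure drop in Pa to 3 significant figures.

Hydraulic diameter D_h = 4A/P = 4·(0.271·0.103)/(2·(0.271+0.103)) = 0.1117/0.748 = 0.1493 m.
Re = ρVD_h/μ = 1.23·10·0.1493/2.08e-05 = 8.827e+04.
ε/D_h = 6.7e-05/0.1493 = 0.000449; Haaland gives 1/√f = -1.8 log₁₀[4.5e-05+7.82e-05] = 7.037, so f = 0.02019.
ΔP = f(L/D_h)(ρV²/2) = 0.02019·44/0.1493·61.5 = 366.1 Pa.

ΔP ≈ 366 Pa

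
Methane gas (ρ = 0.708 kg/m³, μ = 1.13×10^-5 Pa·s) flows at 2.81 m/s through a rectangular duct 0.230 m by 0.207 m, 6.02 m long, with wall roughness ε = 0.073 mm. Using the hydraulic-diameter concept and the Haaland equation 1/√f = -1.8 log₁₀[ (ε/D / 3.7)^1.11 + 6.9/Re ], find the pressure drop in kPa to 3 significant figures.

Hydraulic diameter D_h = 4A/P = 4·(0.23·0.207)/(2·(0.23+0.207)) = 0.1904/0.874 = 0.2179 m.
Re = ρVD_h/μ = 0.708·2.81·0.2179/1.13e-05 = 3.836e+04.
ε/D_h = 7.3e-05/0.2179 = 0.000335; Haaland gives 1/√f = -1.8 log₁₀[3.25e-05+0.00018] = 6.611, so f = 0.02288.
ΔP = f(L/D_h)(ρV²/2) = 0.02288·6.02/0.2179·2.795 = 1.767 Pa.
ΔP = 0.00177 kPa.

ΔP ≈ 0.00177 kPa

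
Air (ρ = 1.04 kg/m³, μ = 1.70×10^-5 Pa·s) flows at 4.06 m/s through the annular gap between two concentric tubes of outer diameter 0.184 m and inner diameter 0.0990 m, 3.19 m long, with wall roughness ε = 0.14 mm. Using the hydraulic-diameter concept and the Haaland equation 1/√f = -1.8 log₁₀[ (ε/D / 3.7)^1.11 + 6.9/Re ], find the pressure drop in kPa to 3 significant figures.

ΔP ≈ 0.00919 kPa

Hydraulic diameter D_h = 4A/P = D_o - D_i = 0.184 - 0.099 = 0.085 m.
Re = ρVD_h/μ = 1.04·4.06·0.085/1.7e-05 = 2.111e+04.
ε/D_h = 0.00014/0.085 = 0.00165; Haaland gives 1/√f = -1.8 log₁₀[0.00019+0.000327] = 5.915, so f = 0.02858.
ΔP = f(L/D_h)(ρV²/2) = 0.02858·3.19/0.085·8.571 = 9.193 Pa.
ΔP = 0.00919 kPa.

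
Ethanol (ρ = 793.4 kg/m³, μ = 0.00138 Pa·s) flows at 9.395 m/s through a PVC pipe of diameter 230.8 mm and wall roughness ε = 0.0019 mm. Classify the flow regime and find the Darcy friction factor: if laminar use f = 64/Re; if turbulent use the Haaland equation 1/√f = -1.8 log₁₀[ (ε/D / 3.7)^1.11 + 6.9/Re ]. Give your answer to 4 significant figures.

Re = ρVD/μ = 793.4·9.395·0.2308/0.00138 = 1.247e+06.
Re > 4000 → turbulent. ε/D = 1.9e-06/0.2308 = 8.23e-06; Haaland: 1/√f = -1.8 log₁₀[5.32e-07 + 5.53e-06] = 9.391, so f = 0.01134.

f ≈ 0.01134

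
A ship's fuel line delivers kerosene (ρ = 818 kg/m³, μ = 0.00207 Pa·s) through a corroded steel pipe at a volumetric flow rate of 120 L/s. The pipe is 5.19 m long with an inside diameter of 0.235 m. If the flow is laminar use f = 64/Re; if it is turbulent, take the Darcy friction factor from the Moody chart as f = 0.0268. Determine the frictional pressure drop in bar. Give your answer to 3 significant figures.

Q = 120 L/s = 120/1000 = 0.12 m³/s.
Cross-sectional area A = πD²/4 = π(0.235)²/4 = 0.04337 m²; mean velocity V = Q/A = 0.12/0.04337 = 2.767 m/s.
Reynolds number Re = ρVD/μ = 818 · 2.767 · 0.235 / 0.00207 = 2.569e+05.
Re > 4000 → turbulent; use the Moody-chart value f = 0.0268.
Darcy-Weisbach: ΔP = f(L/D)(ρV²/2) = 0.0268·(5.19/0.235)·(818·2.767²/2) = 0.0268·22.09·3131 = 1853 Pa.
ΔP = 1853 Pa = 0.0185 bar.

ΔP ≈ 0.0185 bar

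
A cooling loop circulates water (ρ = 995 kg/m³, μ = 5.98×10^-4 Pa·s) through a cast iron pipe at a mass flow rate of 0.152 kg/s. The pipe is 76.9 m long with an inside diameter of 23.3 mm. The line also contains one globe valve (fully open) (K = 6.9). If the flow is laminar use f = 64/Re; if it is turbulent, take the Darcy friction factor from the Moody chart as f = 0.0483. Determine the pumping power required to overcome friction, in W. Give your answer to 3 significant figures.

P ≈ 1.62 W

A = πD²/4 = π(0.0233)²/4 = 0.0004264 m²; mean velocity V = ṁ/(ρA) = 0.152/(995 · 0.0004264) = 0.3583 m/s.
Reynolds number Re = ρVD/μ = 995 · 0.3583 · 0.0233 / 0.000598 = 1.389e+04.
Re > 4000 → turbulent; use the Moody-chart value f = 0.0483.
Total minor-loss coefficient ΣK = 1·6.9 = 6.9.
ΔP = [f·L/D + ΣK]·(ρV²/2) = [0.0483·76.9/0.0233 + 6.9]·(995·0.3583²/2) = [159.4 + 6.9]·63.86 = 1.062e+04 Pa.
Q = ṁ/ρ = 0.152/995 = 0.0001528 m³/s.
Pumping power P = QΔP = 0.0001528·1.062e+04 = 1.622 W = 1.62 W.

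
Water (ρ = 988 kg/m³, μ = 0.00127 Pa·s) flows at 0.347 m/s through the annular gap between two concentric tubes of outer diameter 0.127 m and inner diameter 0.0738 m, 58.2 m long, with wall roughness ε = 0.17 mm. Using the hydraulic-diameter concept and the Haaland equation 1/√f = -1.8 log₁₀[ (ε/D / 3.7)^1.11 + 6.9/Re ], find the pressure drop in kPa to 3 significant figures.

ΔP ≈ 2.15 kPa

Hydraulic diameter D_h = 4A/P = D_o - D_i = 0.127 - 0.0738 = 0.0532 m.
Re = ρVD_h/μ = 988·0.347·0.0532/0.00127 = 1.436e+04.
ε/D_h = 0.00017/0.0532 = 0.0032; Haaland gives 1/√f = -1.8 log₁₀[0.000397+0.00048] = 5.502, so f = 0.03304.
ΔP = f(L/D_h)(ρV²/2) = 0.03304·58.2/0.0532·59.48 = 2150 Pa.
ΔP = 2.15 kPa.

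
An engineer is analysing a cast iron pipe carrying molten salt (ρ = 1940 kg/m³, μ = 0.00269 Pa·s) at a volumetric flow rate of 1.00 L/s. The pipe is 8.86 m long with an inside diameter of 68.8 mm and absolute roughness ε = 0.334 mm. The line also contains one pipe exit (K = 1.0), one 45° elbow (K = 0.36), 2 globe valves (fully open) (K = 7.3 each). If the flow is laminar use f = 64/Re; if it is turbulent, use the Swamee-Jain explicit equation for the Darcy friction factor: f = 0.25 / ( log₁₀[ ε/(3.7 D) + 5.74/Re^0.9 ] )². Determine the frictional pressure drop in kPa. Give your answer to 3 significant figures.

Q = 1.00 L/s = 1.00/1000 = 0.001 m³/s.
Cross-sectional area A = πD²/4 = π(0.0688)²/4 = 0.003718 m²; mean velocity V = Q/A = 0.001/0.003718 = 0.269 m/s.
Reynolds number Re = ρVD/μ = 1940 · 0.269 · 0.0688 / 0.00269 = 1.335e+04.
Re > 4000 → turbulent. Relative roughness ε/D = 0.000334/0.0688 = 0.00485. Swamee-Jain: f = 0.25/(log₁₀[0.00485/3.7 + 5.74/1.335e+04^0.9])² = 0.25/(log₁₀[0.00131 + 0.00111])² = 0.25/(-2.615)² = 0.03655.
Total minor-loss coefficient ΣK = 1·1 + 1·0.36 + 2·7.3 = 16.
ΔP = [f·L/D + ΣK]·(ρV²/2) = [0.03655·8.86/0.0688 + 16]·(1940·0.269²/2) = [4.706 + 16]·70.18 = 1450 Pa.
ΔP = 1450 Pa = 1.45 kPa.

ΔP ≈ 1.45 kPa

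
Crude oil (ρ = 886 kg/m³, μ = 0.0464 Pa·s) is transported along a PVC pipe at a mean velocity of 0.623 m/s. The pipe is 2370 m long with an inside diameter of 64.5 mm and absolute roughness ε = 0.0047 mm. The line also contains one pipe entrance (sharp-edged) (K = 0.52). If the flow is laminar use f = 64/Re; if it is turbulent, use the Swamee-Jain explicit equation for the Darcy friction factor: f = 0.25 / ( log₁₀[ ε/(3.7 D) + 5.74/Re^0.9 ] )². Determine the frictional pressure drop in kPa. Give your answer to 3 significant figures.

ΔP ≈ 527 kPa

Reynolds number Re = ρVD/μ = 886 · 0.623 · 0.0645 / 0.0464 = 767.3.
Re < 2300 → laminar flow, so f = 64/Re = 64/767.3 = 0.08341 (the turbulent correlation is not needed).
Total minor-loss coefficient ΣK = 1·0.52 = 0.52.
ΔP = [f·L/D + ΣK]·(ρV²/2) = [0.08341·2370/0.0645 + 0.52]·(886·0.623²/2) = [3065 + 0.52]·171.9 = 5.271e+05 Pa.
ΔP = 5.271e+05 Pa = 527 kPa.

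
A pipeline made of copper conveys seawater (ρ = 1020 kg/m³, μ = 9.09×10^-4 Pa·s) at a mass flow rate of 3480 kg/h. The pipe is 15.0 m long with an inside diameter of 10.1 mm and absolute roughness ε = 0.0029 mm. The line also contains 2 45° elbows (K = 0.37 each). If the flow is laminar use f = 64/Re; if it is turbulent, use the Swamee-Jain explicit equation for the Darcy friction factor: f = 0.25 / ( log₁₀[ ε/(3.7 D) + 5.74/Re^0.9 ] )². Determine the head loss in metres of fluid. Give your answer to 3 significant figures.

ṁ = 3480 kg/h = 3480/3600 = 0.9667 kg/s.
A = πD²/4 = π(0.0101)²/4 = 8.012e-05 m²; mean velocity V = ṁ/(ρA) = 0.9667/(1020 · 8.012e-05) = 11.83 m/s.
Reynolds number Re = ρVD/μ = 1020 · 11.83 · 0.0101 / 0.000909 = 1.341e+05.
Re > 4000 → turbulent. Relative roughness ε/D = 2.9e-06/0.0101 = 0.000287. Swamee-Jain: f = 0.25/(log₁₀[0.000287/3.7 + 5.74/1.341e+05^0.9])² = 0.25/(log₁₀[7.76e-05 + 0.000139])² = 0.25/(-3.663)² = 0.01863.
Total minor-loss coefficient ΣK = 2·0.37 = 0.74.
ΔP = [f·L/D + ΣK]·(ρV²/2) = [0.01863·15/0.0101 + 0.74]·(1020·11.83²/2) = [27.66 + 0.74]·7.136e+04 = 2.027e+06 Pa.
Head loss h_f = ΔP/(ρg) = 2.027e+06/(1020·9.81) = 203 m.

h_f ≈ 203 m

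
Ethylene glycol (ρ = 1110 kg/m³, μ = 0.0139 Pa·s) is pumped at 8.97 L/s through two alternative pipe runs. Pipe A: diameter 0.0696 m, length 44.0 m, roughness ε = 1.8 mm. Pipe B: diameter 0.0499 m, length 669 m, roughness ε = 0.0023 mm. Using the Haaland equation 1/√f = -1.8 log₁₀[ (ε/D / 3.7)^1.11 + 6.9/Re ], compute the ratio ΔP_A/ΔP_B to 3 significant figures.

Pipe A: V = Q/A = 0.00897/0.003805 = 2.358 m/s; Re = 1.31e+04; ε/D = 0.0259; Haaland → f = 0.05639; ΔP_A = f(L/D)(ρV²/2) = 1.1e+05 Pa.
Pipe B: V = Q/A = 0.00897/0.001956 = 4.587 m/s; Re = 1.828e+04; ε/D = 4.61e-05; Haaland → f = 0.0264; ΔP_B = f(L/D)(ρV²/2) = 4.133e+06 Pa.
ΔP_A/ΔP_B = 1.1e+05/4.133e+06 = 0.0266.

ΔP_A/ΔP_B ≈ 0.0266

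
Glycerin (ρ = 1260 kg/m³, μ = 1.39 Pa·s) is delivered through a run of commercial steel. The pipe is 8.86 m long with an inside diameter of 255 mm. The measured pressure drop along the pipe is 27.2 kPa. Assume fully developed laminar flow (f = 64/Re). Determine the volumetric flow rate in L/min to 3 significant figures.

Q ≈ 13800 L/min

For laminar flow, f = 64/Re with Re = ρVD/μ, so Darcy-Weisbach reduces to ΔP = 32μLV/D². Solving for V: V = ΔP·D²/(32μL) = 2.72e+04·(0.255)²/(32·1.39·8.86) = 4.488 m/s.
Check: Re = ρVD/μ = 1260·4.488·0.255/1.39 = 1037 < 2300, so the laminar assumption holds.
Q = V·A = 4.488·(π/4·0.255²) = 0.2292 m³/s = 13800 L/min.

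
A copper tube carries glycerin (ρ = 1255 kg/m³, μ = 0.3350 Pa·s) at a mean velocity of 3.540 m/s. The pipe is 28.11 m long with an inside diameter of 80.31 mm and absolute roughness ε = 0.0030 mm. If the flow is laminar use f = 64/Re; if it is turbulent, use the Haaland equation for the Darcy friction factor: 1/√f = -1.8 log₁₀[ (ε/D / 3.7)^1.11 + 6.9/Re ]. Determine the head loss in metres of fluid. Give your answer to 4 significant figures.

Reynolds number Re = ρVD/μ = 1255 · 3.54 · 0.08031 / 0.335 = 1065.
Re < 2300 → laminar flow, so f = 64/Re = 64/1065 = 0.06009 (the turbulent correlation is not needed).
Darcy-Weisbach: ΔP = f(L/D)(ρV²/2) = 0.06009·(28.11/0.08031)·(1255·3.54²/2) = 0.06009·350·7864 = 1.654e+05 Pa.
Head loss h_f = ΔP/(ρg) = 1.654e+05/(1255·9.81) = 13.43 m.

h_f ≈ 13.43 m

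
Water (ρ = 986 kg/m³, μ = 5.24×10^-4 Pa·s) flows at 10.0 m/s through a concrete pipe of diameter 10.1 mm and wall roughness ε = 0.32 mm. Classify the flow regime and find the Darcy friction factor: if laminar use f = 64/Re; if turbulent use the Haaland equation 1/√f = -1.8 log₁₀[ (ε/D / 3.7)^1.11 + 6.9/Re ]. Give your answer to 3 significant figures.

Re = ρVD/μ = 986·10·0.0101/0.000524 = 1.9e+05.
Re > 4000 → turbulent. ε/D = 0.00032/0.0101 = 0.0317; Haaland: 1/√f = -1.8 log₁₀[0.00507 + 3.63e-05] = 4.125, so f = 0.05877.

f ≈ 0.0588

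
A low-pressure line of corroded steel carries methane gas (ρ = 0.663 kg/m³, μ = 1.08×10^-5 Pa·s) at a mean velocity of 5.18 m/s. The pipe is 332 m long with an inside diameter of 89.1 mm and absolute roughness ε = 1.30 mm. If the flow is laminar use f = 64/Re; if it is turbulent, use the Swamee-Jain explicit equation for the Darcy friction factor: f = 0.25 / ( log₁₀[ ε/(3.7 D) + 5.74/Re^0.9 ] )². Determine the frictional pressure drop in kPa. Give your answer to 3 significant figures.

ΔP ≈ 1.51 kPa

Reynolds number Re = ρVD/μ = 0.663 · 5.18 · 0.0891 / 1.08e-05 = 2.833e+04.
Re > 4000 → turbulent. Relative roughness ε/D = 0.0013/0.0891 = 0.0146. Swamee-Jain: f = 0.25/(log₁₀[0.0146/3.7 + 5.74/2.833e+04^0.9])² = 0.25/(log₁₀[0.00394 + 0.000565])² = 0.25/(-2.346)² = 0.04542.
Darcy-Weisbach: ΔP = f(L/D)(ρV²/2) = 0.04542·(332/0.0891)·(0.663·5.18²/2) = 0.04542·3726·8.895 = 1506 Pa.
ΔP = 1506 Pa = 1.51 kPa.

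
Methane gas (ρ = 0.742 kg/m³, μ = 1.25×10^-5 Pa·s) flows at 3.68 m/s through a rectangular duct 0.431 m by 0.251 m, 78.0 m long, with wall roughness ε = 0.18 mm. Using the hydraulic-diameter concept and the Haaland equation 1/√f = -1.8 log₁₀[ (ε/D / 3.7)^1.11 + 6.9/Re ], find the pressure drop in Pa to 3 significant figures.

ΔP ≈ 26.4 Pa

Hydraulic diameter D_h = 4A/P = 4·(0.431·0.251)/(2·(0.431+0.251)) = 0.4327/1.364 = 0.3172 m.
Re = ρVD_h/μ = 0.742·3.68·0.3172/1.25e-05 = 6.93e+04.
ε/D_h = 0.00018/0.3172 = 0.000567; Haaland gives 1/√f = -1.8 log₁₀[5.84e-05+9.96e-05] = 6.843, so f = 0.02136.
ΔP = f(L/D_h)(ρV²/2) = 0.02136·78/0.3172·5.024 = 26.38 Pa.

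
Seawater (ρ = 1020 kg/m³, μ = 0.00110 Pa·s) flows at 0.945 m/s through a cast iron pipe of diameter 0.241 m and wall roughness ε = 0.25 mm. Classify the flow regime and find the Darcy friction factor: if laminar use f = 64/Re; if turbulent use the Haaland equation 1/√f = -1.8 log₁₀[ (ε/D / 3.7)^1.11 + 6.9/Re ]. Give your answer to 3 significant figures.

Re = ρVD/μ = 1020·0.945·0.241/0.0011 = 2.112e+05.
Re > 4000 → turbulent. ε/D = 0.00025/0.241 = 0.00104; Haaland: 1/√f = -1.8 log₁₀[0.000114 + 3.27e-05] = 6.9, so f = 0.021.

f ≈ 0.0210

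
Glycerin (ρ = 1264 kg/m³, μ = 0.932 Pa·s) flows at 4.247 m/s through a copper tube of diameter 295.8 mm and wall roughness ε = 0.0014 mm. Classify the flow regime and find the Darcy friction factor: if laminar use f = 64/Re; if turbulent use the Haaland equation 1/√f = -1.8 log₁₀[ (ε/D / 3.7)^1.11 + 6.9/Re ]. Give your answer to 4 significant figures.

Re = ρVD/μ = 1264·4.247·0.2958/0.932 = 1704.
Re < 2300 → laminar, so f = 64/Re = 0.03756 (roughness is irrelevant in laminar flow).

f ≈ 0.03756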